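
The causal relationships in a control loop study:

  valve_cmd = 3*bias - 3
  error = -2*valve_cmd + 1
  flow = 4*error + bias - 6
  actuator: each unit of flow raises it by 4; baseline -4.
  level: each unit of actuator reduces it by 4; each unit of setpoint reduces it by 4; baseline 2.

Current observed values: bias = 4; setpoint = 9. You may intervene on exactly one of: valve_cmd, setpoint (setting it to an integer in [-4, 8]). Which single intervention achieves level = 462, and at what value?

Intervening on valve_cmd: with other inputs at their observed values, level = 128*valve_cmd - 50. Solving for 462 gives valve_cmd = 4, within [-4, 8].
Intervening on setpoint: level = -4*setpoint + 1138. Reaching 462 requires setpoint = 169, outside [-4, 8].

set valve_cmd = 4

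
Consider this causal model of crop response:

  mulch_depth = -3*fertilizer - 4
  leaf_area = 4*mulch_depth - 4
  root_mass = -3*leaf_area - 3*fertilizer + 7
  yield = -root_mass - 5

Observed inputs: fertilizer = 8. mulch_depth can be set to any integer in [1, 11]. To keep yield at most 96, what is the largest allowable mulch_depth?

Intervening on mulch_depth fixes its value directly, overriding its dependence on fertilizer.
Substituting into the root_mass equation gives root_mass = -12*mulch_depth - 5.
Substituting into the yield equation gives yield = 12*mulch_depth.
Require 12*mulch_depth ≤ 96, so mulch_depth ≤ 8.
The largest integer in [1, 11] satisfying this is 8.

mulch_depth = 8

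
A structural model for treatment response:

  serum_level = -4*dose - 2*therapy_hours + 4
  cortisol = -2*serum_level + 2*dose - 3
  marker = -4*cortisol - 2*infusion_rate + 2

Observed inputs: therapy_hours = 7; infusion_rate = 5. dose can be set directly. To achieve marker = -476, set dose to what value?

Substituting into the serum_level equation gives serum_level = -4*dose - 10.
So cortisol = 10*dose + 17.
marker becomes -40*dose - 76.
Solve -40*dose - 76 = -476: dose = (-476 + 76) / -40 = 10.

dose = 10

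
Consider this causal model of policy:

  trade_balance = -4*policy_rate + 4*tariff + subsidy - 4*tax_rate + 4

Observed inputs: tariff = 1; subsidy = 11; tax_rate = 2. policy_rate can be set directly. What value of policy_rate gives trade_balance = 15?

policy_rate = -1

Substituting into the trade_balance equation gives trade_balance = -4*policy_rate + 11.
Solve -4*policy_rate + 11 = 15: policy_rate = (15 - 11) / -4 = -1.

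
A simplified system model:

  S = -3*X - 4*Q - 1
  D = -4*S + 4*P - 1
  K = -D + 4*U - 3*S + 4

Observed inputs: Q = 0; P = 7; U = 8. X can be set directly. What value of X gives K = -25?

Substituting into the S equation gives S = -3*X - 1.
Substituting into the D equation gives D = 12*X + 31.
Substituting into the K equation gives K = -3*X + 8.
Solve -3*X + 8 = -25: X = (-25 - 8) / -3 = 11.

X = 11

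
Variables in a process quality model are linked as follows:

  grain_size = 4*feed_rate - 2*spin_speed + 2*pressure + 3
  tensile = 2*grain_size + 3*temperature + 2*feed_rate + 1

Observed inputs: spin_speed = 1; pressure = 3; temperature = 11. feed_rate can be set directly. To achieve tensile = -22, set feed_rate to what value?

feed_rate = -7

Substituting into the grain_size equation gives grain_size = 4*feed_rate + 7.
Substituting into the tensile equation gives tensile = 10*feed_rate + 48.
Solve 10*feed_rate + 48 = -22: feed_rate = (-22 - 48) / 10 = -7.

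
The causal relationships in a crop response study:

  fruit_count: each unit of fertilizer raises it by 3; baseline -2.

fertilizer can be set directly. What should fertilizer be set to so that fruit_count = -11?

fertilizer = -3

Solve 3*fertilizer - 2 = -11: fertilizer = (-11 + 2) / 3 = -3.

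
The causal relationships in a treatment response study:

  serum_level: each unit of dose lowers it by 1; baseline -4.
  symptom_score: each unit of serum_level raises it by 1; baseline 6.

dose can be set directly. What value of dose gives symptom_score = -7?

dose = 9

Substituting into the symptom_score equation gives symptom_score = -dose + 2.
Solve -dose + 2 = -7: dose = (-7 - 2) / -1 = 9.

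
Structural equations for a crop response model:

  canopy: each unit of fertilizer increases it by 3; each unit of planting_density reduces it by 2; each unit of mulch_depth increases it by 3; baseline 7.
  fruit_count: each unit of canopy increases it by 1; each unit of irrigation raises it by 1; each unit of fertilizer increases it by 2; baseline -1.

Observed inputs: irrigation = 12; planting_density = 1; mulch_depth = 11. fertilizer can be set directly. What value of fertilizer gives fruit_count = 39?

Substituting into the canopy equation gives canopy = 3*fertilizer + 38.
This gives fruit_count = 5*fertilizer + 49.
Solve 5*fertilizer + 49 = 39: fertilizer = (39 - 49) / 5 = -2.

fertilizer = -2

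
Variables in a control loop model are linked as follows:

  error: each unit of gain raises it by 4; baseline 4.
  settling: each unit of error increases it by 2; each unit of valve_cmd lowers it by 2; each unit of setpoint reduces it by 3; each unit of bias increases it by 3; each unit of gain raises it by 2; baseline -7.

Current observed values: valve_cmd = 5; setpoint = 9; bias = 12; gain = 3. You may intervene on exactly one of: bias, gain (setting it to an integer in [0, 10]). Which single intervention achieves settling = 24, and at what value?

Intervening on bias: with other inputs at their observed values, settling = 3*bias - 6. Solving for 24 gives bias = 10, within [0, 10].
Intervening on gain: settling = 10*gain. Reaching 24 requires gain = 12/5, not an integer.

set bias = 10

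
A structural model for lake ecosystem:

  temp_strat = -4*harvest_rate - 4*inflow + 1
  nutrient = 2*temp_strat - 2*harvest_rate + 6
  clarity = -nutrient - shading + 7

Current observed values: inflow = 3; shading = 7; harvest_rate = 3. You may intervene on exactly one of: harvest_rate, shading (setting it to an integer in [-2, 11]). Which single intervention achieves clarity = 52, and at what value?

set shading = 1

Intervening on harvest_rate: clarity = 10*harvest_rate + 16. Reaching 52 requires harvest_rate = 18/5, not an integer.
Intervening on shading: with other inputs at their observed values, clarity = -shading + 53. Solving for 52 gives shading = 1, within [-2, 11].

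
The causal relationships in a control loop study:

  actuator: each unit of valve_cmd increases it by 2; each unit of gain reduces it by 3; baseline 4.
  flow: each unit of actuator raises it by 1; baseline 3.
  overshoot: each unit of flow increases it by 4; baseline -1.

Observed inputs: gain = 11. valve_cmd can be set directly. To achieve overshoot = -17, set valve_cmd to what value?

valve_cmd = 11

Substituting into the actuator equation gives actuator = 2*valve_cmd - 29.
Substituting into the flow equation gives flow = 2*valve_cmd - 26.
This gives overshoot = 8*valve_cmd - 105.
Solve 8*valve_cmd - 105 = -17: valve_cmd = (-17 + 105) / 8 = 11.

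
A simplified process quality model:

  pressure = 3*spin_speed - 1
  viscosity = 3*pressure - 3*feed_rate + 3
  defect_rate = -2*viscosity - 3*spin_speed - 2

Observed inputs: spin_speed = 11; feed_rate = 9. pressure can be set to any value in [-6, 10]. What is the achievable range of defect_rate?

-47 to 49

Intervening on pressure fixes its value directly, overriding its dependence on spin_speed.
Substituting into the viscosity equation gives viscosity = 3*pressure - 24.
Substituting into the defect_rate equation gives defect_rate = -6*pressure + 13.
Linear in pressure, so extremes are at the endpoints: pressure = -6 gives defect_rate = 49; pressure = 10 gives defect_rate = -47.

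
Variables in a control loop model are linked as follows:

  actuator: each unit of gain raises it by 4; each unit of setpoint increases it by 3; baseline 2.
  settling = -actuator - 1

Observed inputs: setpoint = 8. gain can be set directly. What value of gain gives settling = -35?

Substituting into the actuator equation gives actuator = 4*gain + 26.
So settling = -4*gain - 27.
Solve -4*gain - 27 = -35: gain = (-35 + 27) / -4 = 2.

gain = 2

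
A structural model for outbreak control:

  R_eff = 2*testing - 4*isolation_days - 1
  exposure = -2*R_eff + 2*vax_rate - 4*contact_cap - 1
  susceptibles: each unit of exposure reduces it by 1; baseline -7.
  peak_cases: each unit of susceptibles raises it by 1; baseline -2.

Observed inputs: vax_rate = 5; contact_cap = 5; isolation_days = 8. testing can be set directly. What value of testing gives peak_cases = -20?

Substituting into the R_eff equation gives R_eff = 2*testing - 33.
Substituting into the exposure equation gives exposure = -4*testing + 55.
susceptibles becomes 4*testing - 62.
Substituting into the peak_cases equation gives peak_cases = 4*testing - 64.
Solve 4*testing - 64 = -20: testing = (-20 + 64) / 4 = 11.

testing = 11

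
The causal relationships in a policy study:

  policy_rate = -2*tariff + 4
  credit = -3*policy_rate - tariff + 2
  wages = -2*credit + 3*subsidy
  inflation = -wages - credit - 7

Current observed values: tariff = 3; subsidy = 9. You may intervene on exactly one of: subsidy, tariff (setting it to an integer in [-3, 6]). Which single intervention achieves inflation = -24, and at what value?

Intervening on subsidy: inflation = -3*subsidy - 2. Reaching -24 requires subsidy = 22/3, not an integer.
Intervening on tariff: with other inputs at their observed values, inflation = 5*tariff - 44. Solving for -24 gives tariff = 4, within [-3, 6].

set tariff = 4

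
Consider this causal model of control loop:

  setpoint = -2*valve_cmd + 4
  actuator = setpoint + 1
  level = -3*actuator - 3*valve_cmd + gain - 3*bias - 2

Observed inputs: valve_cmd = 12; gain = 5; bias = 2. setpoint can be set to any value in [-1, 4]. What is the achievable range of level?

Intervening on setpoint fixes its value directly, overriding its dependence on valve_cmd.
Substituting into the level equation gives level = -3*setpoint - 42.
Linear in setpoint, so extremes are at the endpoints: setpoint = -1 gives level = -39; setpoint = 4 gives level = -54.

-54 to -39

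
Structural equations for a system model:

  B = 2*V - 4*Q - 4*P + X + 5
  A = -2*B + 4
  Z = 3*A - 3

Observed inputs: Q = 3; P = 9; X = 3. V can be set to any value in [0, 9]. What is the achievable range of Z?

141 to 249

Substituting into the B equation gives B = 2*V - 40.
Substituting into the A equation gives A = -4*V + 84.
Z becomes -12*V + 249.
Linear in V, so extremes are at the endpoints: V = 0 gives Z = 249; V = 9 gives Z = 141.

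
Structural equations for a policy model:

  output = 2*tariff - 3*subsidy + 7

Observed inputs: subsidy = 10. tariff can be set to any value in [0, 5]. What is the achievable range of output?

Substituting into the output equation gives output = 2*tariff - 23.
Linear in tariff, so extremes are at the endpoints: tariff = 0 gives output = -23; tariff = 5 gives output = -13.

-23 to -13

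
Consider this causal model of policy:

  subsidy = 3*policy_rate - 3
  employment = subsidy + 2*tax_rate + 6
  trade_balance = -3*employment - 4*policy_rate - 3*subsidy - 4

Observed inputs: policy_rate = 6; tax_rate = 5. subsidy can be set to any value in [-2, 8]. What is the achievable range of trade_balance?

Intervening on subsidy fixes its value directly, overriding its dependence on policy_rate.
Substituting into the employment equation gives employment = subsidy + 16.
trade_balance becomes -6*subsidy - 76.
Linear in subsidy, so extremes are at the endpoints: subsidy = -2 gives trade_balance = -64; subsidy = 8 gives trade_balance = -124.

-124 to -64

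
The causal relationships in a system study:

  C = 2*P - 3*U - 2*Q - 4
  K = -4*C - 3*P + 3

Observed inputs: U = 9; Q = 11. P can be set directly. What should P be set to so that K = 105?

P = 10

Substituting into the C equation gives C = 2*P - 53.
K becomes -11*P + 215.
Solve -11*P + 215 = 105: P = (105 - 215) / -11 = 10.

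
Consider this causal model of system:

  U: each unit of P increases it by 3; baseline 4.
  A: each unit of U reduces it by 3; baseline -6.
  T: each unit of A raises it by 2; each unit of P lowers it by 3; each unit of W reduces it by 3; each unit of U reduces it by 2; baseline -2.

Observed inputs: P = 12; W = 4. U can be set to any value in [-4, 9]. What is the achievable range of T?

-134 to -30

Intervening on U fixes its value directly, overriding its dependence on P.
Substituting into the T equation gives T = -8*U - 62.
Linear in U, so extremes are at the endpoints: U = -4 gives T = -30; U = 9 gives T = -134.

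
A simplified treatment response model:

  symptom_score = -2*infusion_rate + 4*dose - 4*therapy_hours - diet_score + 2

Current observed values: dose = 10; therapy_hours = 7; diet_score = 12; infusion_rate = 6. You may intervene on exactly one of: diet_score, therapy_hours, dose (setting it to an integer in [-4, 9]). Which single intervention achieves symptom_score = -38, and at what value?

Intervening on diet_score: symptom_score = -diet_score + 2. Reaching -38 requires diet_score = 40, outside [-4, 9].
Intervening on therapy_hours: symptom_score = -4*therapy_hours + 18. Reaching -38 requires therapy_hours = 14, outside [-4, 9].
Intervening on dose: with other inputs at their observed values, symptom_score = 4*dose - 50. Solving for -38 gives dose = 3, within [-4, 9].

set dose = 3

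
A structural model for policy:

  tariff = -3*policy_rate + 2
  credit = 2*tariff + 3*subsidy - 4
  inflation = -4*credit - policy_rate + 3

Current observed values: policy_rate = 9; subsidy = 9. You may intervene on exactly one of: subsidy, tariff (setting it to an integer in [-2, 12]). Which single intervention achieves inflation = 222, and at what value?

Intervening on subsidy: with other inputs at their observed values, inflation = -12*subsidy + 210. Solving for 222 gives subsidy = -1, within [-2, 12].
Intervening on tariff: inflation = -8*tariff - 98. Reaching 222 requires tariff = -40, outside [-2, 12].

set subsidy = -1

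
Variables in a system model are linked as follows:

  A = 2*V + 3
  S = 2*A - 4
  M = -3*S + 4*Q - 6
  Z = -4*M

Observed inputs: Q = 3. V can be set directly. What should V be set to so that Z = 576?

V = 12

Substituting into the S equation gives S = 4*V + 2.
M becomes -12*V.
So Z = 48*V.
Solve 48*V = 576: V = 576 / 48 = 12.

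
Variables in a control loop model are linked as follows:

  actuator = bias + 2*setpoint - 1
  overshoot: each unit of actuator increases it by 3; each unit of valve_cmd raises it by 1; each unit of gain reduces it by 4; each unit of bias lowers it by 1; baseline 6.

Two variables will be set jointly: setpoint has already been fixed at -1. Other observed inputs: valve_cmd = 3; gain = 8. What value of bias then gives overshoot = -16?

With setpoint held at -1:
Substituting into the actuator equation gives actuator = bias - 3.
Substituting into the overshoot equation gives overshoot = 2*bias - 32.
Solve 2*bias - 32 = -16: bias = (-16 + 32) / 2 = 8.

bias = 8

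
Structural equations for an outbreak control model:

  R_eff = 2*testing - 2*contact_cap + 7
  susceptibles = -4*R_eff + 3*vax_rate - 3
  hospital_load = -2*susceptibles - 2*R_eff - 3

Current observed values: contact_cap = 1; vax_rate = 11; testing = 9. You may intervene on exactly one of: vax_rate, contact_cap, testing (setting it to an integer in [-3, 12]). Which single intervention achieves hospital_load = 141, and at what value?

Intervening on vax_rate: with other inputs at their observed values, hospital_load = -6*vax_rate + 141. Solving for 141 gives vax_rate = 0, within [-3, 12].
Intervening on contact_cap: hospital_load = -12*contact_cap + 87. Reaching 141 requires contact_cap = -9/2, not an integer.
Intervening on testing: hospital_load = 12*testing - 33. Reaching 141 requires testing = 29/2, not an integer.

set vax_rate = 0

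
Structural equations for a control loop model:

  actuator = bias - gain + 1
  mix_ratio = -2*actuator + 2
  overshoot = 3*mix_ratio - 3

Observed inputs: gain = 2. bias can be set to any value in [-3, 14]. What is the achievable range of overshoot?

-75 to 27

Substituting into the actuator equation gives actuator = bias - 1.
This gives mix_ratio = -2*bias + 4.
Substituting into the overshoot equation gives overshoot = -6*bias + 9.
Linear in bias, so extremes are at the endpoints: bias = -3 gives overshoot = 27; bias = 14 gives overshoot = -75.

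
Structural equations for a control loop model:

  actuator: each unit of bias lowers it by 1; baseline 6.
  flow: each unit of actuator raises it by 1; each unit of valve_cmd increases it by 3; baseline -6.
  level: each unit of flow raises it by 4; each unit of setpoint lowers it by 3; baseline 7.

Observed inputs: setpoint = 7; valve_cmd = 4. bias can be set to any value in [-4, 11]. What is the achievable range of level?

Substituting into the flow equation gives flow = -bias + 12.
So level = -4*bias + 34.
Linear in bias, so extremes are at the endpoints: bias = -4 gives level = 50; bias = 11 gives level = -10.

-10 to 50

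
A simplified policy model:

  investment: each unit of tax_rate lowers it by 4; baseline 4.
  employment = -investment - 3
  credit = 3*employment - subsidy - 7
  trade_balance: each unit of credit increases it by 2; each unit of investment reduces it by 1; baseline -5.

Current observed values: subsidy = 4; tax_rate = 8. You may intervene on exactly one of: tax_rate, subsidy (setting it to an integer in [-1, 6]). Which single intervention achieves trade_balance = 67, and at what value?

set tax_rate = 5

Intervening on tax_rate: with other inputs at their observed values, trade_balance = 28*tax_rate - 73. Solving for 67 gives tax_rate = 5, within [-1, 6].
Intervening on subsidy: trade_balance = -2*subsidy + 159. Reaching 67 requires subsidy = 46, outside [-1, 6].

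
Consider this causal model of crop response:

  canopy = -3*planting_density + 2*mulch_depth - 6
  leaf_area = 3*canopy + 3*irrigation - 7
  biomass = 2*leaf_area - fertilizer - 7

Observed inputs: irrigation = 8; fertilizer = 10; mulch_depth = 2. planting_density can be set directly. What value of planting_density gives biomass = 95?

Substituting into the canopy equation gives canopy = -3*planting_density - 2.
So leaf_area = -9*planting_density + 11.
biomass becomes -18*planting_density + 5.
Solve -18*planting_density + 5 = 95: planting_density = (95 - 5) / -18 = -5.

planting_density = -5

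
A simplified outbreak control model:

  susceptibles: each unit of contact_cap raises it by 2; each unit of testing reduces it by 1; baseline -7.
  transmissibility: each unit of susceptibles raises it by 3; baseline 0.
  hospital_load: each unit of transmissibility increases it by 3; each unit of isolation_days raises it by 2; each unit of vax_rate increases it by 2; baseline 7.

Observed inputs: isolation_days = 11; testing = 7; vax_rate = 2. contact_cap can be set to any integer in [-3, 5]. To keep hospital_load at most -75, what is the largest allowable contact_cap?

contact_cap = 1

Substituting into the susceptibles equation gives susceptibles = 2*contact_cap - 14.
So transmissibility = 6*contact_cap - 42.
hospital_load becomes 18*contact_cap - 93.
Require 18*contact_cap - 93 ≤ -75, so contact_cap ≤ 1.
The largest integer in [-3, 5] satisfying this is 1.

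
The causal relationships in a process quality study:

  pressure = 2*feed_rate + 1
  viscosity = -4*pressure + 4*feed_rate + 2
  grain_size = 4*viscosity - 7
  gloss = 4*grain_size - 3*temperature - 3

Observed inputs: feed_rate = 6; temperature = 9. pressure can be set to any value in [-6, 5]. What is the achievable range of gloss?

Intervening on pressure fixes its value directly, overriding its dependence on feed_rate.
Substituting into the viscosity equation gives viscosity = -4*pressure + 26.
So grain_size = -16*pressure + 97.
Substituting into the gloss equation gives gloss = -64*pressure + 358.
Linear in pressure, so extremes are at the endpoints: pressure = -6 gives gloss = 742; pressure = 5 gives gloss = 38.

38 to 742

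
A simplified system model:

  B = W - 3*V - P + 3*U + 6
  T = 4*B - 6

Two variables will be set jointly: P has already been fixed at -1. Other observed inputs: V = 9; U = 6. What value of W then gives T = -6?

W = 2

With P held at -1:
Substituting into the B equation gives B = W - 2.
Substituting into the T equation gives T = 4*W - 14.
Solve 4*W - 14 = -6: W = (-6 + 14) / 4 = 2.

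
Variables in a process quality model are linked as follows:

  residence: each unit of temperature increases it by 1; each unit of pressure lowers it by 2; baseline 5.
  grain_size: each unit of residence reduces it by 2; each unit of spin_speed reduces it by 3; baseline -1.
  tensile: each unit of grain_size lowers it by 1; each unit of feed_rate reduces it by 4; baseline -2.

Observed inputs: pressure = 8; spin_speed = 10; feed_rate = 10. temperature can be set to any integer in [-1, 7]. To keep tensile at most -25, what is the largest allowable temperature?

temperature = 4

Substituting into the residence equation gives residence = temperature - 11.
Substituting into the grain_size equation gives grain_size = -2*temperature - 9.
So tensile = 2*temperature - 33.
Require 2*temperature - 33 ≤ -25, so temperature ≤ 4.
The largest integer in [-1, 7] satisfying this is 4.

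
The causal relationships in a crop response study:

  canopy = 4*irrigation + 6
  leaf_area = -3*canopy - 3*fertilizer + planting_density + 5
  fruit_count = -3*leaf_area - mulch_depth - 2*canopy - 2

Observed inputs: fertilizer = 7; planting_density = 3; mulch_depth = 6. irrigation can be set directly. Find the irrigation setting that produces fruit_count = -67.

Substituting into the leaf_area equation gives leaf_area = -12*irrigation - 31.
So fruit_count = 28*irrigation + 73.
Solve 28*irrigation + 73 = -67: irrigation = (-67 - 73) / 28 = -5.

irrigation = -5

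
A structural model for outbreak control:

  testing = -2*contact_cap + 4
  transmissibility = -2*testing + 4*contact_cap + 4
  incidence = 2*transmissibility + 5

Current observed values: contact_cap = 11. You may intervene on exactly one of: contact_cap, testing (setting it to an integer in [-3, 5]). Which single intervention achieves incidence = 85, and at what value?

Intervening on contact_cap: incidence = 16*contact_cap - 3. Reaching 85 requires contact_cap = 11/2, not an integer.
Intervening on testing: with other inputs at their observed values, incidence = -4*testing + 101. Solving for 85 gives testing = 4, within [-3, 5].

set testing = 4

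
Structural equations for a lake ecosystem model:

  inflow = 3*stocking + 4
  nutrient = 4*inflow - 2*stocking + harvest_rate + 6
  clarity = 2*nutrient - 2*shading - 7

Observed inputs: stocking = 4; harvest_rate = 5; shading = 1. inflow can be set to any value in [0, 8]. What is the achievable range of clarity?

Intervening on inflow fixes its value directly, overriding its dependence on stocking.
Substituting into the nutrient equation gives nutrient = 4*inflow + 3.
This gives clarity = 8*inflow - 3.
Linear in inflow, so extremes are at the endpoints: inflow = 0 gives clarity = -3; inflow = 8 gives clarity = 61.

-3 to 61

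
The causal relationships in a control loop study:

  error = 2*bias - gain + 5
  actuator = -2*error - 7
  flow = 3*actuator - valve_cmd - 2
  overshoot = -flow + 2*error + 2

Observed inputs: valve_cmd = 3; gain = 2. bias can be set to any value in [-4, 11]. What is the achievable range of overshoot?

-12 to 228

Substituting into the error equation gives error = 2*bias + 3.
So actuator = -4*bias - 13.
Substituting into the flow equation gives flow = -12*bias - 44.
Substituting into the overshoot equation gives overshoot = 16*bias + 52.
Linear in bias, so extremes are at the endpoints: bias = -4 gives overshoot = -12; bias = 11 gives overshoot = 228.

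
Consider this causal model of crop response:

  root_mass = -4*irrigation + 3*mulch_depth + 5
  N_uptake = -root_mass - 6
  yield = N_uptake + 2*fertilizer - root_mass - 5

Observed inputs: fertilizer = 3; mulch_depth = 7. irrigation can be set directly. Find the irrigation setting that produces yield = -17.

irrigation = 5

Substituting into the root_mass equation gives root_mass = -4*irrigation + 26.
Substituting into the N_uptake equation gives N_uptake = 4*irrigation - 32.
Substituting into the yield equation gives yield = 8*irrigation - 57.
Solve 8*irrigation - 57 = -17: irrigation = (-17 + 57) / 8 = 5.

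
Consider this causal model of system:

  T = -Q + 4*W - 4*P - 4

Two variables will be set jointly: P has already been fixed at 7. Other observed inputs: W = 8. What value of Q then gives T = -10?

With P held at 7:
Substituting into the T equation gives T = -Q.
Solve -Q = -10: Q = -10 / -1 = 10.

Q = 10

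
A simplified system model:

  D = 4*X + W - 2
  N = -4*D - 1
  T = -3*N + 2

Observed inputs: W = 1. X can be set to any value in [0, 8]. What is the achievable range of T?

-7 to 377

Substituting into the D equation gives D = 4*X - 1.
Substituting into the N equation gives N = -16*X + 3.
T becomes 48*X - 7.
Linear in X, so extremes are at the endpoints: X = 0 gives T = -7; X = 8 gives T = 377.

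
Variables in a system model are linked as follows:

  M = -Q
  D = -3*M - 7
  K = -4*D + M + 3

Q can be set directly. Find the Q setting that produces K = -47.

Q = 6

Substituting into the D equation gives D = 3*Q - 7.
Substituting into the K equation gives K = -13*Q + 31.
Solve -13*Q + 31 = -47: Q = (-47 - 31) / -13 = 6.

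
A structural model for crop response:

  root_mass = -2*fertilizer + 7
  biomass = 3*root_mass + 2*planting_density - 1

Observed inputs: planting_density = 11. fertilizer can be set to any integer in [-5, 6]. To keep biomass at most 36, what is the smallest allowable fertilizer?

Substituting into the biomass equation gives biomass = -6*fertilizer + 42.
Require -6*fertilizer + 42 ≤ 36, so fertilizer ≥ 1.
The smallest integer in [-5, 6] satisfying this is 1.

fertilizer = 1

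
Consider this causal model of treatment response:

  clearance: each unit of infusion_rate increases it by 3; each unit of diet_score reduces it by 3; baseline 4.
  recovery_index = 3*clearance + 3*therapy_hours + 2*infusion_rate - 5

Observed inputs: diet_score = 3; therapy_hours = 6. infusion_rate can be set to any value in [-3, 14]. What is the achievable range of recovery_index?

Substituting into the clearance equation gives clearance = 3*infusion_rate - 5.
Substituting into the recovery_index equation gives recovery_index = 11*infusion_rate - 2.
Linear in infusion_rate, so extremes are at the endpoints: infusion_rate = -3 gives recovery_index = -35; infusion_rate = 14 gives recovery_index = 152.

-35 to 152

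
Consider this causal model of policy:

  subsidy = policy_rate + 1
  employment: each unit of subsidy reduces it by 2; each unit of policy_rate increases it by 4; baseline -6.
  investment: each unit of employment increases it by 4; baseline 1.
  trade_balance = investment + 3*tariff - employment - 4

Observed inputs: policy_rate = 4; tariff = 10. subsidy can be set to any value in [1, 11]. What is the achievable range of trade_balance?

-9 to 51

Intervening on subsidy fixes its value directly, overriding its dependence on policy_rate.
Substituting into the employment equation gives employment = -2*subsidy + 10.
Substituting into the investment equation gives investment = -8*subsidy + 41.
Substituting into the trade_balance equation gives trade_balance = -6*subsidy + 57.
Linear in subsidy, so extremes are at the endpoints: subsidy = 1 gives trade_balance = 51; subsidy = 11 gives trade_balance = -9.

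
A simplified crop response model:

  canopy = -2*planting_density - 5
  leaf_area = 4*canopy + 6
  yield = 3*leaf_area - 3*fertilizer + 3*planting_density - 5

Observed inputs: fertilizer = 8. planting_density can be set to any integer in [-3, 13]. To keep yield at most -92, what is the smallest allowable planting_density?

Substituting into the leaf_area equation gives leaf_area = -8*planting_density - 14.
Substituting into the yield equation gives yield = -21*planting_density - 71.
Require -21*planting_density - 71 ≤ -92, so planting_density ≥ 1.
The smallest integer in [-3, 13] satisfying this is 1.

planting_density = 1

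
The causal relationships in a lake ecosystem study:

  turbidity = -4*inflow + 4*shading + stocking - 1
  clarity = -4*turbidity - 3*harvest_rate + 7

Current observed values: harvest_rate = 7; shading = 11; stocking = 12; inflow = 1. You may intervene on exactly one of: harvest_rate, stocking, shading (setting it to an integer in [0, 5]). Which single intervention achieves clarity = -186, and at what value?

set stocking = 4

Intervening on harvest_rate: clarity = -3*harvest_rate - 197. Reaching -186 requires harvest_rate = -11/3, not an integer.
Intervening on stocking: with other inputs at their observed values, clarity = -4*stocking - 170. Solving for -186 gives stocking = 4, within [0, 5].
Intervening on shading: clarity = -16*shading - 42. Reaching -186 requires shading = 9, outside [0, 5].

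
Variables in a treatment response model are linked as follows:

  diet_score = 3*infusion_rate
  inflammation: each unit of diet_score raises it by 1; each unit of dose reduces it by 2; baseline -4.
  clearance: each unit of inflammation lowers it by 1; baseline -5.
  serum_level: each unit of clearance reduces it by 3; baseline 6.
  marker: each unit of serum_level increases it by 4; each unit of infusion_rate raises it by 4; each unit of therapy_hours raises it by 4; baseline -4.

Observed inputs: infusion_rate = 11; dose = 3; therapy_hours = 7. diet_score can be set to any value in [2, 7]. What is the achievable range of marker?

56 to 116

Intervening on diet_score fixes its value directly, overriding its dependence on infusion_rate.
Substituting into the inflammation equation gives inflammation = diet_score - 10.
So clearance = -diet_score + 5.
Substituting into the serum_level equation gives serum_level = 3*diet_score - 9.
Substituting into the marker equation gives marker = 12*diet_score + 32.
Linear in diet_score, so extremes are at the endpoints: diet_score = 2 gives marker = 56; diet_score = 7 gives marker = 116.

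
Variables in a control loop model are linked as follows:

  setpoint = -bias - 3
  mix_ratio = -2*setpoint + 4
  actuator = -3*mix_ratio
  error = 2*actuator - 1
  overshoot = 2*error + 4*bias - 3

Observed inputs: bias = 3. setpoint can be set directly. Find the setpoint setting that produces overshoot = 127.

setpoint = 7

Intervening on setpoint fixes its value directly, overriding its dependence on bias.
Substituting into the actuator equation gives actuator = 6*setpoint - 12.
So error = 12*setpoint - 25.
Substituting into the overshoot equation gives overshoot = 24*setpoint - 41.
Solve 24*setpoint - 41 = 127: setpoint = (127 + 41) / 24 = 7.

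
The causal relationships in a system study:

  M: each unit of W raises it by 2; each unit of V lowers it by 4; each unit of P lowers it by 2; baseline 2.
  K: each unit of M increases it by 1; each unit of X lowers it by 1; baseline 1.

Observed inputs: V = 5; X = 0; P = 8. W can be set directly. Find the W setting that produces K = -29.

Substituting into the M equation gives M = 2*W - 34.
Substituting into the K equation gives K = 2*W - 33.
Solve 2*W - 33 = -29: W = (-29 + 33) / 2 = 2.

W = 2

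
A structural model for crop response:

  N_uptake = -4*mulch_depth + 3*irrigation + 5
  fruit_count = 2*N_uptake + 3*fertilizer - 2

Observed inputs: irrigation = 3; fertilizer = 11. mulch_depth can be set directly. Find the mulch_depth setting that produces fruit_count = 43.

Substituting into the N_uptake equation gives N_uptake = -4*mulch_depth + 14.
Substituting into the fruit_count equation gives fruit_count = -8*mulch_depth + 59.
Solve -8*mulch_depth + 59 = 43: mulch_depth = (43 - 59) / -8 = 2.

mulch_depth = 2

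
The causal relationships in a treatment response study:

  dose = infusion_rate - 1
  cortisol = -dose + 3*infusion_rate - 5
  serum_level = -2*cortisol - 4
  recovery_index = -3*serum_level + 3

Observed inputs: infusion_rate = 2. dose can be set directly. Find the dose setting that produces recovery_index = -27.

Intervening on dose fixes its value directly, overriding its dependence on infusion_rate.
Substituting into the cortisol equation gives cortisol = -dose + 1.
serum_level becomes 2*dose - 6.
So recovery_index = -6*dose + 21.
Solve -6*dose + 21 = -27: dose = (-27 - 21) / -6 = 8.

dose = 8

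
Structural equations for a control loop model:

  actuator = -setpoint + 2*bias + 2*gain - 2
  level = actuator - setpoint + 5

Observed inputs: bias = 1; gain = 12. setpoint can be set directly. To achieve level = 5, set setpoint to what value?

setpoint = 12

Substituting into the actuator equation gives actuator = -setpoint + 24.
Substituting into the level equation gives level = -2*setpoint + 29.
Solve -2*setpoint + 29 = 5: setpoint = (5 - 29) / -2 = 12.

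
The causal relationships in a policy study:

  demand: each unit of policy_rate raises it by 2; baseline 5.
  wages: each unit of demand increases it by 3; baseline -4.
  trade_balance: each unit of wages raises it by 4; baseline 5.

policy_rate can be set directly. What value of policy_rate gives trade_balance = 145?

policy_rate = 4

Substituting into the wages equation gives wages = 6*policy_rate + 11.
Substituting into the trade_balance equation gives trade_balance = 24*policy_rate + 49.
Solve 24*policy_rate + 49 = 145: policy_rate = (145 - 49) / 24 = 4.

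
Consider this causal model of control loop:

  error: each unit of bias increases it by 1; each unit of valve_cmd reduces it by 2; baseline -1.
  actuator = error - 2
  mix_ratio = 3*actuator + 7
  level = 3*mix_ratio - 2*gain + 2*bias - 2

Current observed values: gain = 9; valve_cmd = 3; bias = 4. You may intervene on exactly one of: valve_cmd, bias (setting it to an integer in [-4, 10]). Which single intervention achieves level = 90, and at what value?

Intervening on valve_cmd: with other inputs at their observed values, level = -18*valve_cmd + 18. Solving for 90 gives valve_cmd = -4, within [-4, 10].
Intervening on bias: level = 11*bias - 80. Reaching 90 requires bias = 170/11, not an integer.

set valve_cmd = -4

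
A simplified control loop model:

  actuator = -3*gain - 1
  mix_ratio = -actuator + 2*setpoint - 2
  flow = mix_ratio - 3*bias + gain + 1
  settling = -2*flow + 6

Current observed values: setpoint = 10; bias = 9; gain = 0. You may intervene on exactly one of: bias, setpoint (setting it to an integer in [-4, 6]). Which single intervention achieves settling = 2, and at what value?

set bias = 6

Intervening on bias: with other inputs at their observed values, settling = 6*bias - 34. Solving for 2 gives bias = 6, within [-4, 6].
Intervening on setpoint: settling = -4*setpoint + 60. Reaching 2 requires setpoint = 29/2, not an integer.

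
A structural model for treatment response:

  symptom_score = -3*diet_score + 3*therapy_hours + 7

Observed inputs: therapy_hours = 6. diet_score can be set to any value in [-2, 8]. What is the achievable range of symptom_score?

Substituting into the symptom_score equation gives symptom_score = -3*diet_score + 25.
Linear in diet_score, so extremes are at the endpoints: diet_score = -2 gives symptom_score = 31; diet_score = 8 gives symptom_score = 1.

1 to 31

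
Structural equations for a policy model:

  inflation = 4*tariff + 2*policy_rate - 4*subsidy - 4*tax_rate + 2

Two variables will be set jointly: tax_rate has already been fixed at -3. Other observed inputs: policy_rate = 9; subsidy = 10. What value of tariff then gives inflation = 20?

tariff = 7

With tax_rate held at -3:
Substituting into the inflation equation gives inflation = 4*tariff - 8.
Solve 4*tariff - 8 = 20: tariff = (20 + 8) / 4 = 7.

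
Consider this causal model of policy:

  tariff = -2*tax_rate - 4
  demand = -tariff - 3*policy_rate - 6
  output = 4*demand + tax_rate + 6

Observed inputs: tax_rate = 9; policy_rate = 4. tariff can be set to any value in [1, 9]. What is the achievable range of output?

-93 to -61

Intervening on tariff fixes its value directly, overriding its dependence on tax_rate.
Substituting into the demand equation gives demand = -tariff - 18.
Substituting into the output equation gives output = -4*tariff - 57.
Linear in tariff, so extremes are at the endpoints: tariff = 1 gives output = -61; tariff = 9 gives output = -93.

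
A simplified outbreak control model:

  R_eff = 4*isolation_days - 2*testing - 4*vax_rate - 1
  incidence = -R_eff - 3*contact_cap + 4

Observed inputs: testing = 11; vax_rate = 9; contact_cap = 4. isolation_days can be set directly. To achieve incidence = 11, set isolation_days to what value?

isolation_days = 10

Substituting into the R_eff equation gives R_eff = 4*isolation_days - 59.
Substituting into the incidence equation gives incidence = -4*isolation_days + 51.
Solve -4*isolation_days + 51 = 11: isolation_days = (11 - 51) / -4 = 10.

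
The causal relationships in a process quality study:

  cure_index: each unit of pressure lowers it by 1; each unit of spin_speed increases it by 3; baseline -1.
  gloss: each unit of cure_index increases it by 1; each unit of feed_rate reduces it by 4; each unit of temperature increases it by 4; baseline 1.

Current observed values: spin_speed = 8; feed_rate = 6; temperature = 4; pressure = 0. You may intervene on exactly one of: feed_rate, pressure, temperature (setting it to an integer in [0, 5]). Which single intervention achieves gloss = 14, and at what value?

Intervening on feed_rate: gloss = -4*feed_rate + 40. Reaching 14 requires feed_rate = 13/2, not an integer.
Intervening on pressure: with other inputs at their observed values, gloss = -pressure + 16. Solving for 14 gives pressure = 2, within [0, 5].
Intervening on temperature: gloss = 4*temperature. Reaching 14 requires temperature = 7/2, not an integer.

set pressure = 2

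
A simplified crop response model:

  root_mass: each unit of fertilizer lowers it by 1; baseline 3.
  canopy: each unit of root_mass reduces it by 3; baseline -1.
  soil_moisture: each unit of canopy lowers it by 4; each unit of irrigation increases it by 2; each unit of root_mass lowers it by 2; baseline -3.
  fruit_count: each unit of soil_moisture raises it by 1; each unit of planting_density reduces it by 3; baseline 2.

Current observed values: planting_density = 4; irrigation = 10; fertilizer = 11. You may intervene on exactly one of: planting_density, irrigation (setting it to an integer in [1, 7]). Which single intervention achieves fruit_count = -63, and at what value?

set planting_density = 2

Intervening on planting_density: with other inputs at their observed values, fruit_count = -3*planting_density - 57. Solving for -63 gives planting_density = 2, within [1, 7].
Intervening on irrigation: fruit_count = 2*irrigation - 89. Reaching -63 requires irrigation = 13, outside [1, 7].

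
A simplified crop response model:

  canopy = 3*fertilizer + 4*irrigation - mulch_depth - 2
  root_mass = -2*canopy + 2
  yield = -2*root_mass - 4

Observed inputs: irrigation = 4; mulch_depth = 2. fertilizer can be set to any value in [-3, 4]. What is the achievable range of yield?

4 to 88

Substituting into the canopy equation gives canopy = 3*fertilizer + 12.
Substituting into the root_mass equation gives root_mass = -6*fertilizer - 22.
Substituting into the yield equation gives yield = 12*fertilizer + 40.
Linear in fertilizer, so extremes are at the endpoints: fertilizer = -3 gives yield = 4; fertilizer = 4 gives yield = 88.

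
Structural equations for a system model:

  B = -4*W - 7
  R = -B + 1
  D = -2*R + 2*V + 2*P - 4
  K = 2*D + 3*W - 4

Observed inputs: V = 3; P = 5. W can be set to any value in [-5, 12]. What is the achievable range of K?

-168 to 53

Substituting into the R equation gives R = 4*W + 8.
Substituting into the D equation gives D = -8*W - 4.
This gives K = -13*W - 12.
Linear in W, so extremes are at the endpoints: W = -5 gives K = 53; W = 12 gives K = -168.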